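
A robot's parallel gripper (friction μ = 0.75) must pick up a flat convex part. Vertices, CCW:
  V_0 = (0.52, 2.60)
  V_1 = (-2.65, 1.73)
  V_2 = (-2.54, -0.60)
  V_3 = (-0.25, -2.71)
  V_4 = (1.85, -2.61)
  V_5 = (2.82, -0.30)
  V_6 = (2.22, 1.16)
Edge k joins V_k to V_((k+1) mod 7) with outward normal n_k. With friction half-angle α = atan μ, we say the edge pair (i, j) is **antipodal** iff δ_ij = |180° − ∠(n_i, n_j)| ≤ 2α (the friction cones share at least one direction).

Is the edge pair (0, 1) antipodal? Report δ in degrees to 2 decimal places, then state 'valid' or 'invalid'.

δ = 102.64°, invalid

α = atan 0.75 = 36.87°;  2α = 73.74°
edge 0: e_0 = (-3.17, -0.87);  n_0 = (-0.2647, +0.9643)
edge 1: e_1 = (+0.11, -2.33);  n_1 = (-0.9989, -0.0472)
∠(n_0, n_1) = 77.36°
δ = |180° − 77.36°| = 102.64°
102.64° > 2α = 73.74°  →  invalid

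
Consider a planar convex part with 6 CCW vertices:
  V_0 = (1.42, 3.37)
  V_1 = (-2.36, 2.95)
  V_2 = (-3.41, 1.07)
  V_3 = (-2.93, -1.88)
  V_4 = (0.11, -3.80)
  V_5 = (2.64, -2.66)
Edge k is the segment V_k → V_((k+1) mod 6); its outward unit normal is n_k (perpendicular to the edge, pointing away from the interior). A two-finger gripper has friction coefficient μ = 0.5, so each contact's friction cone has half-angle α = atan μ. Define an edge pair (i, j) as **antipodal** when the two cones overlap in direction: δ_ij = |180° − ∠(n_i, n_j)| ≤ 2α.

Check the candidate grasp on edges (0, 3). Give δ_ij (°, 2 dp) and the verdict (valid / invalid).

α = atan 0.5 = 26.57°;  2α = 53.13°
edge 0: e_0 = (-3.78, -0.42);  n_0 = (-0.1104, +0.9939)
edge 3: e_3 = (+3.04, -1.92);  n_3 = (-0.5340, -0.8455)
∠(n_0, n_3) = 141.38°
δ = |180° − 141.38°| = 38.62°
38.62° ≤ 2α = 53.13°  →  valid

δ = 38.62°, valid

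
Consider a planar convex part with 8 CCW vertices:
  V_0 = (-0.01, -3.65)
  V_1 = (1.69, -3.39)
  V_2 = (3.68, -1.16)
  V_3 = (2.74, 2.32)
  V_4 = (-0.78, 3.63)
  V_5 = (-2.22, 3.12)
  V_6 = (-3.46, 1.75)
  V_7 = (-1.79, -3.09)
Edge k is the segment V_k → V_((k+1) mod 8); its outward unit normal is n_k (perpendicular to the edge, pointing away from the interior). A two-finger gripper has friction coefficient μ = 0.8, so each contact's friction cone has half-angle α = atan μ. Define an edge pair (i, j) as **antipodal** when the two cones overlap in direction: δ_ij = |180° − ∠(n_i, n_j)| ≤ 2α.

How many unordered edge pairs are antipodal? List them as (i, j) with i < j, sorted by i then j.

α = atan 0.8 = 38.66°;  2α = 77.32°
n_0 = (+0.1512, -0.9885)
n_1 = (+0.7461, -0.6658)
n_2 = (+0.9654, +0.2608)
n_3 = (+0.3488, +0.9372)
n_4 = (-0.3338, +0.9426)
n_5 = (-0.7414, +0.6711)
n_6 = (-0.9453, -0.3262)
n_7 = (-0.3001, -0.9539)
  (0,1): δ = 140.44°  ·
  (0,2): δ = 83.58°  ·
  (0,3): δ = 29.11°  ✓
  (0,4): δ = 10.81°  ✓
  (0,5): δ = 39.16°  ✓
  (0,6): δ = 100.34°  ·
  (0,7): δ = 153.84°  ·
  (1,2): δ = 123.14°  ·
  (1,3): δ = 68.67°  ✓
  (1,4): δ = 28.75°  ✓
  (1,5): δ = 0.40°  ✓
  (1,6): δ = 60.78°  ✓
  (1,7): δ = 114.28°  ·
  (2,3): δ = 125.53°  ·
  (2,4): δ = 85.61°  ·
  (2,5): δ = 57.26°  ✓
  (2,6): δ = 3.92°  ✓
  (2,7): δ = 57.42°  ✓
  (3,4): δ = 140.08°  ·
  (3,5): δ = 111.74°  ·
  (3,6): δ = 50.55°  ✓
  (3,7): δ = 2.95°  ✓
  (4,5): δ = 151.65°  ·
  (4,6): δ = 90.47°  ·
  (4,7): δ = 36.97°  ✓
  (5,6): δ = 118.81°  ·
  (5,7): δ = 65.32°  ✓
  (6,7): δ = 126.50°  ·
antipodal pairs: 14

count = 14; pairs: (0,3), (0,4), (0,5), (1,3), (1,4), (1,5), (1,6), (2,5), (2,6), (2,7), (3,6), (3,7), (4,7), (5,7)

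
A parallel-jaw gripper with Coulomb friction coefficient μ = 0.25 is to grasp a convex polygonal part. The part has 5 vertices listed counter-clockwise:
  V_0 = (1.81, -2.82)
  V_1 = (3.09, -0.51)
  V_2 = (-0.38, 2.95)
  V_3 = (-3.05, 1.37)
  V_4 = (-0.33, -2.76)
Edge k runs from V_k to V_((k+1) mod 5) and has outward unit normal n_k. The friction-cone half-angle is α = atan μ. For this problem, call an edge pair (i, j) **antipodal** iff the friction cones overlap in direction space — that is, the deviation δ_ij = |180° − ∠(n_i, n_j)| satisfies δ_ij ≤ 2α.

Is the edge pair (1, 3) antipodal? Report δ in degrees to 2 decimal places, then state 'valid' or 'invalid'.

δ = 11.71°, valid

α = atan 0.25 = 14.04°;  2α = 28.07°
edge 1: e_1 = (-3.47, +3.46);  n_1 = (+0.7061, +0.7081)
edge 3: e_3 = (+2.72, -4.13);  n_3 = (-0.8351, -0.5500)
∠(n_1, n_3) = 168.29°
δ = |180° − 168.29°| = 11.71°
11.71° ≤ 2α = 28.07°  →  valid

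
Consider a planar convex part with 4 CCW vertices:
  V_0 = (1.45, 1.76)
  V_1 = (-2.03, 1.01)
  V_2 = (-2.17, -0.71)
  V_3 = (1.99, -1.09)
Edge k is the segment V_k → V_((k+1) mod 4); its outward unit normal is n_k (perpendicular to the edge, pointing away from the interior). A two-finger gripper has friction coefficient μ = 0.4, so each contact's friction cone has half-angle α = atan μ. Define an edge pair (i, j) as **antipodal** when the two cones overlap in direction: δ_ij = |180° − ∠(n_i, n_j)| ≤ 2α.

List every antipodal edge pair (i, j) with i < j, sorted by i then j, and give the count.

α = atan 0.4 = 21.80°;  2α = 43.60°
n_0 = (-0.2107, +0.9776)
n_1 = (-0.9967, +0.0811)
n_2 = (-0.0910, -0.9959)
n_3 = (+0.9825, +0.1862)
  (0,1): δ = 106.82°  ·
  (0,2): δ = 17.38°  ✓
  (0,3): δ = 88.57°  ·
  (1,2): δ = 90.57°  ·
  (1,3): δ = 15.38°  ✓
  (2,3): δ = 74.05°  ·
antipodal pairs: 2

count = 2; pairs: (0,2), (1,3)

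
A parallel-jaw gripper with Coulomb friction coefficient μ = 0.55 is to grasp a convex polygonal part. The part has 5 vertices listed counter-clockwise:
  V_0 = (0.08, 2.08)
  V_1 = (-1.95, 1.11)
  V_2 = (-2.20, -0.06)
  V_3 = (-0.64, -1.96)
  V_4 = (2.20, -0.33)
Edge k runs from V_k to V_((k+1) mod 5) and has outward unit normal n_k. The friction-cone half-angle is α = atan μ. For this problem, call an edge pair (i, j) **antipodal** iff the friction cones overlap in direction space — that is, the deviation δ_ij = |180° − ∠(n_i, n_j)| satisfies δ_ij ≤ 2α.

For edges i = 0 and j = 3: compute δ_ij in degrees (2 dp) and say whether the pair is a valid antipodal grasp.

α = atan 0.55 = 28.81°;  2α = 57.62°
edge 0: e_0 = (-2.03, -0.97);  n_0 = (-0.4311, +0.9023)
edge 3: e_3 = (+2.84, +1.63);  n_3 = (+0.4978, -0.8673)
∠(n_0, n_3) = 175.69°
δ = |180° − 175.69°| = 4.31°
4.31° ≤ 2α = 57.62°  →  valid

δ = 4.31°, valid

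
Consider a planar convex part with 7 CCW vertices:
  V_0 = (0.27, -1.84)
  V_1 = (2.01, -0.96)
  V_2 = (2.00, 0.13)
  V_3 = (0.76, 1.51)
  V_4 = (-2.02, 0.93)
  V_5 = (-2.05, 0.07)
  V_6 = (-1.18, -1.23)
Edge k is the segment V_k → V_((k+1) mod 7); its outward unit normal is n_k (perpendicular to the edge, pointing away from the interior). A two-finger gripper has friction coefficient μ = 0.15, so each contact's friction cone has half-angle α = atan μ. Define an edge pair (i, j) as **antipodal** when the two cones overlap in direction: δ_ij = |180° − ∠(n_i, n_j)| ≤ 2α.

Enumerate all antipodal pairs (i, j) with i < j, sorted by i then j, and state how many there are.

α = atan 0.15 = 8.53°;  2α = 17.06°
n_0 = (+0.4513, -0.8924)
n_1 = (+1.0000, +0.0092)
n_2 = (+0.7438, +0.6684)
n_3 = (-0.2042, +0.9789)
n_4 = (-0.9994, +0.0349)
n_5 = (-0.8311, -0.5562)
n_6 = (-0.3878, -0.9218)
  (0,1): δ = 116.30°  ·
  (0,2): δ = 74.89°  ·
  (0,3): δ = 15.04°  ✓
  (0,4): δ = 61.17°  ·
  (0,5): δ = 96.96°  ·
  (0,6): δ = 130.36°  ·
  (1,2): δ = 138.58°  ·
  (1,3): δ = 78.74°  ·
  (1,4): δ = 2.52°  ✓
  (1,5): δ = 33.27°  ·
  (1,6): δ = 66.66°  ·
  (2,3): δ = 120.16°  ·
  (2,4): δ = 43.94°  ·
  (2,5): δ = 8.15°  ✓
  (2,6): δ = 25.24°  ·
  (3,4): δ = 103.78°  ·
  (3,5): δ = 67.99°  ·
  (3,6): δ = 34.60°  ·
  (4,5): δ = 144.21°  ·
  (4,6): δ = 110.82°  ·
  (5,6): δ = 146.61°  ·
antipodal pairs: 3

count = 3; pairs: (0,3), (1,4), (2,5)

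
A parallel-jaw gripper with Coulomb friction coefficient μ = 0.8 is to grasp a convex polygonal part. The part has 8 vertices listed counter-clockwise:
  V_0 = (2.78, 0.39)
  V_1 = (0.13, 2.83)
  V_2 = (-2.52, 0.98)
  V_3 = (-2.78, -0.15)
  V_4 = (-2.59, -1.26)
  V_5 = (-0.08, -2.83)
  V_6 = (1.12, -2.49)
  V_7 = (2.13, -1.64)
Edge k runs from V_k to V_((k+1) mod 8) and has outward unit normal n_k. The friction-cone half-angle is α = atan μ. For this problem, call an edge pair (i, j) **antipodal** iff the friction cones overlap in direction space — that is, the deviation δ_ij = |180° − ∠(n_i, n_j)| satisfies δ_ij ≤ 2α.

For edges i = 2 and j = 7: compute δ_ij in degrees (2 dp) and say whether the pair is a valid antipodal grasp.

α = atan 0.8 = 38.66°;  2α = 77.32°
edge 2: e_2 = (-0.26, -1.13);  n_2 = (-0.9745, +0.2242)
edge 7: e_7 = (+0.65, +2.03);  n_7 = (+0.9524, -0.3049)
∠(n_2, n_7) = 175.20°
δ = |180° − 175.20°| = 4.80°
4.80° ≤ 2α = 77.32°  →  valid

δ = 4.80°, valid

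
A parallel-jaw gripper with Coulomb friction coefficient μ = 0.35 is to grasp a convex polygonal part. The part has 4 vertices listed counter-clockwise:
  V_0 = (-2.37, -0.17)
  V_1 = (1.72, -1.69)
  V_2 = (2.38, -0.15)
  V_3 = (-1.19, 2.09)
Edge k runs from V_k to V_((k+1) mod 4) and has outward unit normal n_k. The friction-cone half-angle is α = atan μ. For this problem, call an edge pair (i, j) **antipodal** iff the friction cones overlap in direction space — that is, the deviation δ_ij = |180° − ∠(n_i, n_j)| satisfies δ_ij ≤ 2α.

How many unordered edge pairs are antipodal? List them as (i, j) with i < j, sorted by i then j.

α = atan 0.35 = 19.29°;  2α = 38.58°
n_0 = (-0.3484, -0.9374)
n_1 = (+0.9191, -0.3939)
n_2 = (+0.5315, +0.8471)
n_3 = (-0.8864, +0.4628)
  (0,1): δ = 92.81°  ·
  (0,2): δ = 11.72°  ✓
  (0,3): δ = 82.82°  ·
  (1,2): δ = 98.91°  ·
  (1,3): δ = 4.37°  ✓
  (2,3): δ = 85.46°  ·
antipodal pairs: 2

count = 2; pairs: (0,2), (1,3)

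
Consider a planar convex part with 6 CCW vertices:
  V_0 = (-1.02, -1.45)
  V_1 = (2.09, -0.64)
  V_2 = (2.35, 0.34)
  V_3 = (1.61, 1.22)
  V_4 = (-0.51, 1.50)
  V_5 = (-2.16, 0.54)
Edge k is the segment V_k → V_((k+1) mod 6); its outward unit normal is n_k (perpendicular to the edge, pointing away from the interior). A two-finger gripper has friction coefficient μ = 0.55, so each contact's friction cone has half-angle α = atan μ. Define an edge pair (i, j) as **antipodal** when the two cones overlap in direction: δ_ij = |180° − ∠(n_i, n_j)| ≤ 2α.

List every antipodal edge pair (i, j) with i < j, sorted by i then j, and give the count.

α = atan 0.55 = 28.81°;  2α = 57.62°
n_0 = (+0.2520, -0.9677)
n_1 = (+0.9666, -0.2564)
n_2 = (+0.7654, +0.6436)
n_3 = (+0.1309, +0.9914)
n_4 = (-0.5029, +0.8643)
n_5 = (-0.8677, -0.4971)
  (0,1): δ = 119.46°  ·
  (0,2): δ = 64.54°  ·
  (0,3): δ = 22.12°  ✓
  (0,4): δ = 15.59°  ✓
  (0,5): δ = 105.21°  ·
  (1,2): δ = 125.08°  ·
  (1,3): δ = 82.67°  ·
  (1,4): δ = 44.95°  ✓
  (1,5): δ = 44.67°  ✓
  (2,3): δ = 137.58°  ·
  (2,4): δ = 99.87°  ·
  (2,5): δ = 10.25°  ✓
  (3,4): δ = 142.28°  ·
  (3,5): δ = 52.67°  ✓
  (4,5): δ = 90.38°  ·
antipodal pairs: 6

count = 6; pairs: (0,3), (0,4), (1,4), (1,5), (2,5), (3,5)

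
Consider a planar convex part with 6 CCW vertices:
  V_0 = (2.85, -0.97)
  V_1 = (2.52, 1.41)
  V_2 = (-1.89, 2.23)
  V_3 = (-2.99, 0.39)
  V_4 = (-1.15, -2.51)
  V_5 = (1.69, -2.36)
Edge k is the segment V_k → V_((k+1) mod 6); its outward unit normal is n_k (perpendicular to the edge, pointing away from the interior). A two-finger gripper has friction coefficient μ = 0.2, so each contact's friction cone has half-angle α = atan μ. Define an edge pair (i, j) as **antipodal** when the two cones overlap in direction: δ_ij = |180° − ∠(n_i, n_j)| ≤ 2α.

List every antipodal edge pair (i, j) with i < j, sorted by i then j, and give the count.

α = atan 0.2 = 11.31°;  2α = 22.62°
n_0 = (+0.9905, +0.1373)
n_1 = (+0.1828, +0.9831)
n_2 = (-0.8583, +0.5131)
n_3 = (-0.8444, -0.5357)
n_4 = (+0.0527, -0.9986)
n_5 = (+0.7678, -0.6407)
  (0,1): δ = 108.43°  ·
  (0,2): δ = 38.77°  ·
  (0,3): δ = 24.50°  ·
  (0,4): δ = 85.13°  ·
  (0,5): δ = 132.26°  ·
  (1,2): δ = 110.34°  ·
  (1,3): δ = 47.07°  ·
  (1,4): δ = 13.56°  ✓
  (1,5): δ = 60.69°  ·
  (2,3): δ = 116.73°  ·
  (2,4): δ = 56.10°  ·
  (2,5): δ = 8.97°  ✓
  (3,4): δ = 119.37°  ·
  (3,5): δ = 72.24°  ·
  (4,5): δ = 132.87°  ·
antipodal pairs: 2

count = 2; pairs: (1,4), (2,5)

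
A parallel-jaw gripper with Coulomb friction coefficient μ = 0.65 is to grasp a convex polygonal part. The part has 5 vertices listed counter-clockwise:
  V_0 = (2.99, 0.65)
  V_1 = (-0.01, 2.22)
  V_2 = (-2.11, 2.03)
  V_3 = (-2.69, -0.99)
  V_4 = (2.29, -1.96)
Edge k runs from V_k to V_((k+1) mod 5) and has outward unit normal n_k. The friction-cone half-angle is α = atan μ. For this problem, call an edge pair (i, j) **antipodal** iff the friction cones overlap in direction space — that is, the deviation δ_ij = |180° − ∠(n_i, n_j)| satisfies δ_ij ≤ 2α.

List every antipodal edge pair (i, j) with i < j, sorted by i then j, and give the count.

count = 3; pairs: (0,3), (1,3), (2,4)

α = atan 0.65 = 33.02°;  2α = 66.05°
n_0 = (+0.4637, +0.8860)
n_1 = (-0.0901, +0.9959)
n_2 = (-0.9821, +0.1886)
n_3 = (-0.1912, -0.9816)
n_4 = (+0.9659, -0.2590)
  (0,1): δ = 147.21°  ·
  (0,2): δ = 73.25°  ·
  (0,3): δ = 16.60°  ✓
  (0,4): δ = 102.61°  ·
  (1,2): δ = 106.04°  ·
  (1,3): δ = 16.19°  ✓
  (1,4): δ = 69.82°  ·
  (2,3): δ = 90.15°  ·
  (2,4): δ = 4.14°  ✓
  (3,4): δ = 93.99°  ·
antipodal pairs: 3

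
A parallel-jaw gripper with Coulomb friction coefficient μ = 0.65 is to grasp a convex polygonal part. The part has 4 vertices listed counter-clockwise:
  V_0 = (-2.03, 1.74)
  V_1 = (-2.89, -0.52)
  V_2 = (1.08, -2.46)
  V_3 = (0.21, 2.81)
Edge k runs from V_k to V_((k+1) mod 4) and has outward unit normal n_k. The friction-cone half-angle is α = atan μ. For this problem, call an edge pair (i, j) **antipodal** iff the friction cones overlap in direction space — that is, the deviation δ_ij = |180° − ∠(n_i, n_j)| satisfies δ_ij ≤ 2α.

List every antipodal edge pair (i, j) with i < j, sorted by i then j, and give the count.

α = atan 0.65 = 33.02°;  2α = 66.05°
n_0 = (-0.9346, +0.3557)
n_1 = (-0.4390, -0.8985)
n_2 = (+0.9866, +0.1629)
n_3 = (-0.4310, +0.9023)
  (0,1): δ = 95.21°  ·
  (0,2): δ = 30.21°  ✓
  (0,3): δ = 136.37°  ·
  (1,2): δ = 54.58°  ✓
  (1,3): δ = 51.58°  ✓
  (2,3): δ = 73.84°  ·
antipodal pairs: 3

count = 3; pairs: (0,2), (1,2), (1,3)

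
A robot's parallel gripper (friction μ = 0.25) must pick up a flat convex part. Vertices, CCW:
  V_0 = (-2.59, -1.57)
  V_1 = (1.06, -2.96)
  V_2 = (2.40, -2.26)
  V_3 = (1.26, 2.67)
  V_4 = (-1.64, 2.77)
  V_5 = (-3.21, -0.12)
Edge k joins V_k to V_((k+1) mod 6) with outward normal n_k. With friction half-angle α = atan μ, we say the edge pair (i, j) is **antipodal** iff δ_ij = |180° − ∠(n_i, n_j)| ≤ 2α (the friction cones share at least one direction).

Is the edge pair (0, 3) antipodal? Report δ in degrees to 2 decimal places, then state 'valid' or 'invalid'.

δ = 18.87°, valid

α = atan 0.25 = 14.04°;  2α = 28.07°
edge 0: e_0 = (+3.65, -1.39);  n_0 = (-0.3559, -0.9345)
edge 3: e_3 = (-2.90, +0.10);  n_3 = (+0.0345, +0.9994)
∠(n_0, n_3) = 161.13°
δ = |180° − 161.13°| = 18.87°
18.87° ≤ 2α = 28.07°  →  valid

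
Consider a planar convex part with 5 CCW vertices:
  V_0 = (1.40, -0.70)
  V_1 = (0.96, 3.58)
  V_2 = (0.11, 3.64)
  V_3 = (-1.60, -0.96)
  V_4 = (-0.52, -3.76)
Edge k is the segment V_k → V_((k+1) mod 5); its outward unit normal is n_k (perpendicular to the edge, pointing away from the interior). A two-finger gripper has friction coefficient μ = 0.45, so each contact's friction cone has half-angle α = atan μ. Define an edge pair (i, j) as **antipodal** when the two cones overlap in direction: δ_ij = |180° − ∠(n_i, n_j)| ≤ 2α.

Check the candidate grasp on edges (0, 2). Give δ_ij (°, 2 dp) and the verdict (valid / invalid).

δ = 26.26°, valid

α = atan 0.45 = 24.23°;  2α = 48.46°
edge 0: e_0 = (-0.44, +4.28);  n_0 = (+0.9948, +0.1023)
edge 2: e_2 = (-1.71, -4.60);  n_2 = (-0.9373, +0.3484)
∠(n_0, n_2) = 153.74°
δ = |180° − 153.74°| = 26.26°
26.26° ≤ 2α = 48.46°  →  valid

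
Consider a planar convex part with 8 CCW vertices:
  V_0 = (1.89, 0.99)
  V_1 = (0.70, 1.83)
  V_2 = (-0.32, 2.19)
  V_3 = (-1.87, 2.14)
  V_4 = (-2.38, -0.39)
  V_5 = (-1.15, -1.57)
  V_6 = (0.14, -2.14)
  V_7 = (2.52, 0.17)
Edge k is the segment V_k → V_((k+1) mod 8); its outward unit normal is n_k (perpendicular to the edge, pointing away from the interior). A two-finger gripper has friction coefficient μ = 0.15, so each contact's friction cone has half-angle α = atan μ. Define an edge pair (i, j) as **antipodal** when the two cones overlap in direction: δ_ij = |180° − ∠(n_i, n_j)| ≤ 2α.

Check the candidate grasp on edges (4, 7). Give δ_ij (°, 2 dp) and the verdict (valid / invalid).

α = atan 0.15 = 8.53°;  2α = 17.06°
edge 4: e_4 = (+1.23, -1.18);  n_4 = (-0.6923, -0.7216)
edge 7: e_7 = (-0.63, +0.82);  n_7 = (+0.7930, +0.6092)
∠(n_4, n_7) = 171.35°
δ = |180° − 171.35°| = 8.65°
8.65° ≤ 2α = 17.06°  →  valid

δ = 8.65°, valid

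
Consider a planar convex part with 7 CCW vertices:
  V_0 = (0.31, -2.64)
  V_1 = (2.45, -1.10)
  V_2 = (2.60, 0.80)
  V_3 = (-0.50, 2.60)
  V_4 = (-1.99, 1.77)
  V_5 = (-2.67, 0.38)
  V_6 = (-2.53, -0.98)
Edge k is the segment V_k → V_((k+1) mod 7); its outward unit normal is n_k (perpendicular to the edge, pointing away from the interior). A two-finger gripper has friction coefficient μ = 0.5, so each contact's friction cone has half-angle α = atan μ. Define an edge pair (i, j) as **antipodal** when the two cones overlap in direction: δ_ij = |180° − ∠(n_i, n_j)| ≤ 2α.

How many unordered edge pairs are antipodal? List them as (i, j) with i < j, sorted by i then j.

count = 5; pairs: (0,3), (0,4), (1,4), (1,5), (2,6)

α = atan 0.5 = 26.57°;  2α = 53.13°
n_0 = (+0.5841, -0.8117)
n_1 = (+0.9969, -0.0787)
n_2 = (+0.5021, +0.8648)
n_3 = (-0.4866, +0.8736)
n_4 = (-0.8983, +0.4394)
n_5 = (-0.9947, -0.1024)
n_6 = (-0.5046, -0.8633)
  (0,1): δ = 130.25°  ·
  (0,2): δ = 65.88°  ·
  (0,3): δ = 6.62°  ✓
  (0,4): δ = 28.19°  ✓
  (0,5): δ = 60.14°  ·
  (0,6): δ = 113.95°  ·
  (1,2): δ = 115.63°  ·
  (1,3): δ = 56.37°  ·
  (1,4): δ = 21.55°  ✓
  (1,5): δ = 10.39°  ✓
  (1,6): δ = 64.21°  ·
  (2,3): δ = 120.74°  ·
  (2,4): δ = 85.93°  ·
  (2,5): δ = 53.98°  ·
  (2,6): δ = 0.17°  ✓
  (3,4): δ = 145.19°  ·
  (3,5): δ = 113.24°  ·
  (3,6): δ = 59.43°  ·
  (4,5): δ = 148.05°  ·
  (4,6): δ = 94.24°  ·
  (5,6): δ = 126.18°  ·
antipodal pairs: 5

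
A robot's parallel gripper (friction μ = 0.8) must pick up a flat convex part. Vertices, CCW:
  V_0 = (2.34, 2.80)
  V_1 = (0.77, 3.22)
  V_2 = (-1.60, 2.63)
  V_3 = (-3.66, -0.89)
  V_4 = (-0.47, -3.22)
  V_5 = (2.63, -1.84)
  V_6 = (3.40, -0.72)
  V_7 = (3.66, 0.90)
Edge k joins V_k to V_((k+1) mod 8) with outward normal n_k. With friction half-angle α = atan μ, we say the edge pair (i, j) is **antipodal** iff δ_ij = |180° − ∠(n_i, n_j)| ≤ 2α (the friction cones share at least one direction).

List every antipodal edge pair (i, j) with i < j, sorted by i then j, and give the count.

count = 13; pairs: (0,3), (0,4), (0,5), (1,3), (1,4), (1,5), (1,6), (2,4), (2,5), (2,6), (2,7), (3,6), (3,7)

α = atan 0.8 = 38.66°;  2α = 77.32°
n_0 = (+0.2584, +0.9660)
n_1 = (-0.2416, +0.9704)
n_2 = (-0.8631, +0.5051)
n_3 = (-0.5898, -0.8075)
n_4 = (+0.4067, -0.9136)
n_5 = (+0.8240, -0.5665)
n_6 = (+0.9874, -0.1585)
n_7 = (+0.8213, +0.5706)
  (0,1): δ = 151.04°  ·
  (0,2): δ = 105.36°  ·
  (0,3): δ = 21.17°  ✓
  (0,4): δ = 38.97°  ✓
  (0,5): δ = 70.47°  ✓
  (0,6): δ = 95.86°  ·
  (0,7): δ = 139.77°  ·
  (1,2): δ = 134.32°  ·
  (1,3): δ = 50.12°  ✓
  (1,4): δ = 10.02°  ✓
  (1,5): δ = 41.51°  ✓
  (1,6): δ = 66.90°  ✓
  (1,7): δ = 110.81°  ·
  (2,3): δ = 95.81°  ·
  (2,4): δ = 35.67°  ✓
  (2,5): δ = 4.17°  ✓
  (2,6): δ = 21.22°  ✓
  (2,7): δ = 65.13°  ✓
  (3,4): δ = 119.86°  ·
  (3,5): δ = 88.36°  ·
  (3,6): δ = 62.97°  ✓
  (3,7): δ = 19.07°  ✓
  (4,5): δ = 148.51°  ·
  (4,6): δ = 123.11°  ·
  (4,7): δ = 79.21°  ·
  (5,6): δ = 154.61°  ·
  (5,7): δ = 110.70°  ·
  (6,7): δ = 136.09°  ·
antipodal pairs: 13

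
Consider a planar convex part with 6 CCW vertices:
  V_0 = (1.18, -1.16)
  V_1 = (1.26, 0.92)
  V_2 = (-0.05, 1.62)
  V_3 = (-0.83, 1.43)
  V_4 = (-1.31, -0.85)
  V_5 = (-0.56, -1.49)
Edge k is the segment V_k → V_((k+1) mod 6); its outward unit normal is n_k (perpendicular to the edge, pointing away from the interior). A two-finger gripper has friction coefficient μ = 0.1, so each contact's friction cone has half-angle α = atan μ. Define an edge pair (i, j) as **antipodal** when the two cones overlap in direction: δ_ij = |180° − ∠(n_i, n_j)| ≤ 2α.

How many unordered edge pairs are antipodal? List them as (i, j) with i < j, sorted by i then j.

α = atan 0.1 = 5.71°;  2α = 11.42°
n_0 = (+0.9993, -0.0384)
n_1 = (+0.4713, +0.8820)
n_2 = (-0.2367, +0.9716)
n_3 = (-0.9785, +0.2060)
n_4 = (-0.6491, -0.7607)
n_5 = (+0.1863, -0.9825)
  (0,1): δ = 115.92°  ·
  (0,2): δ = 74.11°  ·
  (0,3): δ = 9.69°  ✓
  (0,4): δ = 51.73°  ·
  (0,5): δ = 102.94°  ·
  (1,2): δ = 138.19°  ·
  (1,3): δ = 73.77°  ·
  (1,4): δ = 12.36°  ·
  (1,5): δ = 38.86°  ·
  (2,3): δ = 115.58°  ·
  (2,4): δ = 54.17°  ·
  (2,5): δ = 2.95°  ✓
  (3,4): δ = 118.59°  ·
  (3,5): δ = 67.37°  ·
  (4,5): δ = 128.79°  ·
antipodal pairs: 2

count = 2; pairs: (0,3), (2,5)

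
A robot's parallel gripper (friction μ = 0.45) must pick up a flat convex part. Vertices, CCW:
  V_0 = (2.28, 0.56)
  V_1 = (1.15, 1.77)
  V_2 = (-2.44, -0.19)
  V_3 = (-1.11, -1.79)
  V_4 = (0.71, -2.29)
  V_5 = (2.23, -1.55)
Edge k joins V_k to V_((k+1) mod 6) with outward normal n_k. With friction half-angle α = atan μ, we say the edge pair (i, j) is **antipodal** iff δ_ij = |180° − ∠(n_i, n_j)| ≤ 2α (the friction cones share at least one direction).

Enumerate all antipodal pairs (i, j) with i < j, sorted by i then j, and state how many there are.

count = 5; pairs: (0,2), (0,3), (1,3), (1,4), (2,5)

α = atan 0.45 = 24.23°;  2α = 48.46°
n_0 = (+0.7309, +0.6825)
n_1 = (-0.4792, +0.8777)
n_2 = (-0.7690, -0.6392)
n_3 = (-0.2649, -0.9643)
n_4 = (+0.4377, -0.8991)
n_5 = (+0.9997, -0.0237)
  (0,1): δ = 104.41°  ·
  (0,2): δ = 3.31°  ✓
  (0,3): δ = 31.60°  ✓
  (0,4): δ = 72.92°  ·
  (0,5): δ = 135.60°  ·
  (1,2): δ = 78.90°  ·
  (1,3): δ = 43.99°  ✓
  (1,4): δ = 2.67°  ✓
  (1,5): δ = 60.01°  ·
  (2,3): δ = 145.10°  ·
  (2,4): δ = 103.78°  ·
  (2,5): δ = 41.09°  ✓
  (3,4): δ = 138.68°  ·
  (3,5): δ = 76.00°  ·
  (4,5): δ = 117.32°  ·
antipodal pairs: 5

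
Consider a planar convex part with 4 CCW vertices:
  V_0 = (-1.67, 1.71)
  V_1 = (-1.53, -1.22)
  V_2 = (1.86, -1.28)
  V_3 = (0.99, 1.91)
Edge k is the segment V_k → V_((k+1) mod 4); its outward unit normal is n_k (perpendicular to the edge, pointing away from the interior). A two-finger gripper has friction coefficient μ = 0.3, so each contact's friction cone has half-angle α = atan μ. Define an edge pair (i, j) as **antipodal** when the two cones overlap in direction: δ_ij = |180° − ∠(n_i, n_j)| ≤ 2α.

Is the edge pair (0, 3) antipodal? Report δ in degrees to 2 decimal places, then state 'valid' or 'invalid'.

δ = 91.56°, invalid

α = atan 0.3 = 16.70°;  2α = 33.40°
edge 0: e_0 = (+0.14, -2.93);  n_0 = (-0.9989, -0.0477)
edge 3: e_3 = (-2.66, -0.20);  n_3 = (-0.0750, +0.9972)
∠(n_0, n_3) = 88.44°
δ = |180° − 88.44°| = 91.56°
91.56° > 2α = 33.40°  →  invalid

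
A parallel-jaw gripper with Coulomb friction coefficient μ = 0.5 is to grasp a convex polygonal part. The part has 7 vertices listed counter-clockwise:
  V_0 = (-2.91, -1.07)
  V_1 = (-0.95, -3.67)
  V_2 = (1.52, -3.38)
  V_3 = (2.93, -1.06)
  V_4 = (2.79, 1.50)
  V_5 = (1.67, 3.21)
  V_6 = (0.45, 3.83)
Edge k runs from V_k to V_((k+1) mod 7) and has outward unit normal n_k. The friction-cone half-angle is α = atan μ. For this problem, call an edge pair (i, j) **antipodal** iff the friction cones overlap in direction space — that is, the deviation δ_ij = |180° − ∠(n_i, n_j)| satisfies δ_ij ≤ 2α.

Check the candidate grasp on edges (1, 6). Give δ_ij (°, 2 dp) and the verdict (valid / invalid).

α = atan 0.5 = 26.57°;  2α = 53.13°
edge 1: e_1 = (+2.47, +0.29);  n_1 = (+0.1166, -0.9932)
edge 6: e_6 = (-3.36, -4.90);  n_6 = (-0.8247, +0.5655)
∠(n_1, n_6) = 131.14°
δ = |180° − 131.14°| = 48.86°
48.86° ≤ 2α = 53.13°  →  valid

δ = 48.86°, valid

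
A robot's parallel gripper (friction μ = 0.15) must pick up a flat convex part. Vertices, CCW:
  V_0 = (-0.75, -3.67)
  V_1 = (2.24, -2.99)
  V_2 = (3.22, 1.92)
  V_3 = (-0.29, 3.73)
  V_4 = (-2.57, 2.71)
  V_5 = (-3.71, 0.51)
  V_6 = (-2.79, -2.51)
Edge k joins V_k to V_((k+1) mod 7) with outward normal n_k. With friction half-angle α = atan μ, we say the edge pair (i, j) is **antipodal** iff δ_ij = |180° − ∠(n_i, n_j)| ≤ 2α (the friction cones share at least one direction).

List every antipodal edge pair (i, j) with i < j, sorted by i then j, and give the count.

count = 3; pairs: (0,3), (1,4), (2,6)

α = atan 0.15 = 8.53°;  2α = 17.06°
n_0 = (+0.2218, -0.9751)
n_1 = (+0.9807, -0.1957)
n_2 = (+0.4583, +0.8888)
n_3 = (-0.4084, +0.9128)
n_4 = (-0.8879, +0.4601)
n_5 = (-0.9566, -0.2914)
n_6 = (-0.4943, -0.8693)
  (0,1): δ = 114.10°  ·
  (0,2): δ = 40.09°  ·
  (0,3): δ = 11.29°  ✓
  (0,4): δ = 49.80°  ·
  (0,5): δ = 94.13°  ·
  (0,6): δ = 137.56°  ·
  (1,2): δ = 105.99°  ·
  (1,3): δ = 54.61°  ·
  (1,4): δ = 16.10°  ✓
  (1,5): δ = 28.23°  ·
  (1,6): δ = 71.66°  ·
  (2,3): δ = 128.62°  ·
  (2,4): δ = 90.11°  ·
  (2,5): δ = 45.78°  ·
  (2,6): δ = 2.34°  ✓
  (3,4): δ = 141.49°  ·
  (3,5): δ = 97.16°  ·
  (3,6): δ = 53.73°  ·
  (4,5): δ = 135.67°  ·
  (4,6): δ = 92.23°  ·
  (5,6): δ = 136.57°  ·
antipodal pairs: 3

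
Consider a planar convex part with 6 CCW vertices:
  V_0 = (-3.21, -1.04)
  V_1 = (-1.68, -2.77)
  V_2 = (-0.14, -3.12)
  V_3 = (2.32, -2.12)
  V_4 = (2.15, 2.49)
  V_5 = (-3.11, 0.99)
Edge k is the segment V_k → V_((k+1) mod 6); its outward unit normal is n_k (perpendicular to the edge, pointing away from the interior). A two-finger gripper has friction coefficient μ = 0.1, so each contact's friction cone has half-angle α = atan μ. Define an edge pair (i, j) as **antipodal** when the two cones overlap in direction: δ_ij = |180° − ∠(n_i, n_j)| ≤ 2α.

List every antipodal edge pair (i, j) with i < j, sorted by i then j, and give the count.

count = 2; pairs: (2,4), (3,5)

α = atan 0.1 = 5.71°;  2α = 11.42°
n_0 = (-0.7491, -0.6625)
n_1 = (-0.2216, -0.9751)
n_2 = (+0.3766, -0.9264)
n_3 = (+0.9993, +0.0369)
n_4 = (-0.2742, +0.9617)
n_5 = (-0.9988, +0.0492)
  (0,1): δ = 144.29°  ·
  (0,2): δ = 109.37°  ·
  (0,3): δ = 39.38°  ·
  (0,4): δ = 64.43°  ·
  (0,5): δ = 135.69°  ·
  (1,2): δ = 145.07°  ·
  (1,3): δ = 75.08°  ·
  (1,4): δ = 28.72°  ·
  (1,5): δ = 99.98°  ·
  (2,3): δ = 110.01°  ·
  (2,4): δ = 6.21°  ✓
  (2,5): δ = 65.06°  ·
  (3,4): δ = 76.20°  ·
  (3,5): δ = 4.93°  ✓
  (4,5): δ = 108.74°  ·
antipodal pairs: 2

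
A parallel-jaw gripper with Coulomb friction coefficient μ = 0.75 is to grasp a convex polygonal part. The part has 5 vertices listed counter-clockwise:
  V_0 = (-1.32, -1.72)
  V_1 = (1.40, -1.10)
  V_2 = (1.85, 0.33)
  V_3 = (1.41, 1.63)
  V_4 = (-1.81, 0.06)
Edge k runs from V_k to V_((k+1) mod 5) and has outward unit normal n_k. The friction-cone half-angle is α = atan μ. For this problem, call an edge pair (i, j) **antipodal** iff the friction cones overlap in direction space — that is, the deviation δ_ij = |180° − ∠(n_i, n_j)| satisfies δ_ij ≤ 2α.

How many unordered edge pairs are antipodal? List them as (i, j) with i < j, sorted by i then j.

α = atan 0.75 = 36.87°;  2α = 73.74°
n_0 = (+0.2222, -0.9750)
n_1 = (+0.9539, -0.3002)
n_2 = (+0.9472, +0.3206)
n_3 = (-0.4383, +0.8988)
n_4 = (-0.9641, -0.2654)
  (0,1): δ = 120.31°  ·
  (0,2): δ = 84.14°  ·
  (0,3): δ = 13.15°  ✓
  (0,4): δ = 92.55°  ·
  (1,2): δ = 143.83°  ·
  (1,3): δ = 46.54°  ✓
  (1,4): δ = 32.86°  ✓
  (2,3): δ = 82.71°  ·
  (2,4): δ = 3.31°  ✓
  (3,4): δ = 100.60°  ·
antipodal pairs: 4

count = 4; pairs: (0,3), (1,3), (1,4), (2,4)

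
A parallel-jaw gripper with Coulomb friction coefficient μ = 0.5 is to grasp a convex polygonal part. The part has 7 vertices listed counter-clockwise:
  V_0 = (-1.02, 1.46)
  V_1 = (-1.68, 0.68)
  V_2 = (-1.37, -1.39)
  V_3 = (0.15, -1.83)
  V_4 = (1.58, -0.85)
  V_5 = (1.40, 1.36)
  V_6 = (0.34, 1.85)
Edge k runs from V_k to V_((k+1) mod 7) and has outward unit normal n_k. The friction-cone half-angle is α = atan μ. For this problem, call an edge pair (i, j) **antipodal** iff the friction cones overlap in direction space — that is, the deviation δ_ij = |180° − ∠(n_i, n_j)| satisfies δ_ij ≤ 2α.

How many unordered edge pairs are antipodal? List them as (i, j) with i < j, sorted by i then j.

α = atan 0.5 = 26.57°;  2α = 53.13°
n_0 = (-0.7634, +0.6459)
n_1 = (-0.9890, -0.1481)
n_2 = (-0.2781, -0.9606)
n_3 = (+0.5653, -0.8249)
n_4 = (+0.9967, +0.0812)
n_5 = (+0.4196, +0.9077)
n_6 = (-0.2757, +0.9613)
  (0,1): δ = 131.25°  ·
  (0,2): δ = 65.91°  ·
  (0,3): δ = 15.34°  ✓
  (0,4): δ = 44.89°  ✓
  (0,5): δ = 105.43°  ·
  (0,6): δ = 146.24°  ·
  (1,2): δ = 114.66°  ·
  (1,3): δ = 64.09°  ·
  (1,4): δ = 3.86°  ✓
  (1,5): δ = 56.67°  ·
  (1,6): δ = 97.48°  ·
  (2,3): δ = 129.43°  ·
  (2,4): δ = 69.20°  ·
  (2,5): δ = 8.67°  ✓
  (2,6): δ = 32.15°  ✓
  (3,4): δ = 119.77°  ·
  (3,5): δ = 59.23°  ·
  (3,6): δ = 18.42°  ✓
  (4,5): δ = 119.47°  ·
  (4,6): δ = 78.66°  ·
  (5,6): δ = 139.19°  ·
antipodal pairs: 6

count = 6; pairs: (0,3), (0,4), (1,4), (2,5), (2,6), (3,6)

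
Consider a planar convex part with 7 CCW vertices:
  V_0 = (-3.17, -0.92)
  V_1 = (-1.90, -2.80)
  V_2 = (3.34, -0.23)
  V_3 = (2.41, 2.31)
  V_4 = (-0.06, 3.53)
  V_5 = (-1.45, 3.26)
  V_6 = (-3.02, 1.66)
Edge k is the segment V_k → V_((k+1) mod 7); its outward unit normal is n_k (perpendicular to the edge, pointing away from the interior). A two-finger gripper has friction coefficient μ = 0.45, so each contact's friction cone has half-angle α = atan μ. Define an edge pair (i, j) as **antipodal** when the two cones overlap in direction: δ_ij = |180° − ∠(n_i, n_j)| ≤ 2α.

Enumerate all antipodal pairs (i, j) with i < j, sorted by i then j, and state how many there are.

count = 5; pairs: (0,2), (0,3), (1,4), (1,5), (2,6)

α = atan 0.45 = 24.23°;  2α = 48.46°
n_0 = (-0.8286, -0.5598)
n_1 = (+0.4403, -0.8978)
n_2 = (+0.9390, +0.3438)
n_3 = (+0.4429, +0.8966)
n_4 = (-0.1907, +0.9817)
n_5 = (-0.7138, +0.7004)
n_6 = (-0.9983, +0.0580)
  (0,1): δ = 97.91°  ·
  (0,2): δ = 13.93°  ✓
  (0,3): δ = 29.67°  ✓
  (0,4): δ = 66.95°  ·
  (0,5): δ = 101.50°  ·
  (0,6): δ = 142.63°  ·
  (1,2): δ = 96.02°  ·
  (1,3): δ = 52.41°  ·
  (1,4): δ = 15.13°  ✓
  (1,5): δ = 19.42°  ✓
  (1,6): δ = 60.55°  ·
  (2,3): δ = 136.40°  ·
  (2,4): δ = 99.12°  ·
  (2,5): δ = 64.57°  ·
  (2,6): δ = 23.44°  ✓
  (3,4): δ = 142.72°  ·
  (3,5): δ = 108.17°  ·
  (3,6): δ = 67.04°  ·
  (4,5): δ = 145.45°  ·
  (4,6): δ = 104.32°  ·
  (5,6): δ = 138.87°  ·
antipodal pairs: 5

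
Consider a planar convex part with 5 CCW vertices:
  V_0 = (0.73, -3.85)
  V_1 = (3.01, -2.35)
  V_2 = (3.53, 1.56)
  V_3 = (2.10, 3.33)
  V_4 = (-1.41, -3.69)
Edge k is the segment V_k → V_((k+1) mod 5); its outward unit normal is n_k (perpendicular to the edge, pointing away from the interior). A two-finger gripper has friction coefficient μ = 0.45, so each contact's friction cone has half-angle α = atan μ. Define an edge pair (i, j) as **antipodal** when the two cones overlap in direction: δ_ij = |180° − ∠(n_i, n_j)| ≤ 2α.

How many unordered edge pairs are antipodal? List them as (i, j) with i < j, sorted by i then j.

α = atan 0.45 = 24.23°;  2α = 48.46°
n_0 = (+0.5496, -0.8354)
n_1 = (+0.9913, -0.1318)
n_2 = (+0.7779, +0.6284)
n_3 = (-0.8944, +0.4472)
n_4 = (-0.0746, -0.9972)
  (0,1): δ = 130.92°  ·
  (0,2): δ = 84.41°  ·
  (0,3): δ = 30.09°  ✓
  (0,4): δ = 142.38°  ·
  (1,2): δ = 133.49°  ·
  (1,3): δ = 18.99°  ✓
  (1,4): δ = 93.30°  ·
  (2,3): δ = 65.50°  ·
  (2,4): δ = 46.79°  ✓
  (3,4): δ = 67.71°  ·
antipodal pairs: 3

count = 3; pairs: (0,3), (1,3), (2,4)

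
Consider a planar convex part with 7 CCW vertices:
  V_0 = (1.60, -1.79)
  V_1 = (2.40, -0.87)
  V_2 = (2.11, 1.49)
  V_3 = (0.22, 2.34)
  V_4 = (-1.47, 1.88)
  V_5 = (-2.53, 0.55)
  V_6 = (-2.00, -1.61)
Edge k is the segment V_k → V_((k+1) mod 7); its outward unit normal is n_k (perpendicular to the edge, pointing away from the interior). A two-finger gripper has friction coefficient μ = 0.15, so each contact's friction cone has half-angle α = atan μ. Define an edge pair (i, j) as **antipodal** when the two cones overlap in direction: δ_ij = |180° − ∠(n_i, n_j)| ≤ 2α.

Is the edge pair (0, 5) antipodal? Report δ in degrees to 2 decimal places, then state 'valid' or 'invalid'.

δ = 54.80°, invalid

α = atan 0.15 = 8.53°;  2α = 17.06°
edge 0: e_0 = (+0.80, +0.92);  n_0 = (+0.7546, -0.6562)
edge 5: e_5 = (+0.53, -2.16);  n_5 = (-0.9712, -0.2383)
∠(n_0, n_5) = 125.20°
δ = |180° − 125.20°| = 54.80°
54.80° > 2α = 17.06°  →  invalid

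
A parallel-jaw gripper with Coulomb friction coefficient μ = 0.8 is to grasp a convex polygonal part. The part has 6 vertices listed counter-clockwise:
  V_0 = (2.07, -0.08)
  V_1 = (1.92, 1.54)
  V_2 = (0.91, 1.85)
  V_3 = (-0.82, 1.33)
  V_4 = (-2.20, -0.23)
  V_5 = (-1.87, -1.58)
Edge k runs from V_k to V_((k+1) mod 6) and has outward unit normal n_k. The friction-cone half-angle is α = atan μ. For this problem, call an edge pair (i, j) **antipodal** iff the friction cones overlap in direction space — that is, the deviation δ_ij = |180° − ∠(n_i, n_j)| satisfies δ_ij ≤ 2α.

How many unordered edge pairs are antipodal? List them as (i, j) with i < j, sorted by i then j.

α = atan 0.8 = 38.66°;  2α = 77.32°
n_0 = (+0.9957, +0.0922)
n_1 = (+0.2934, +0.9560)
n_2 = (-0.2879, +0.9577)
n_3 = (-0.7490, +0.6626)
n_4 = (-0.9714, -0.2375)
n_5 = (+0.3558, -0.9346)
  (0,1): δ = 112.35°  ·
  (0,2): δ = 78.56°  ·
  (0,3): δ = 46.79°  ✓
  (0,4): δ = 8.45°  ✓
  (0,5): δ = 105.55°  ·
  (1,2): δ = 146.21°  ·
  (1,3): δ = 114.43°  ·
  (1,4): δ = 59.20°  ✓
  (1,5): δ = 37.91°  ✓
  (2,3): δ = 148.23°  ·
  (2,4): δ = 92.99°  ·
  (2,5): δ = 4.11°  ✓
  (3,4): δ = 124.77°  ·
  (3,5): δ = 27.66°  ✓
  (4,5): δ = 82.89°  ·
antipodal pairs: 6

count = 6; pairs: (0,3), (0,4), (1,4), (1,5), (2,5), (3,5)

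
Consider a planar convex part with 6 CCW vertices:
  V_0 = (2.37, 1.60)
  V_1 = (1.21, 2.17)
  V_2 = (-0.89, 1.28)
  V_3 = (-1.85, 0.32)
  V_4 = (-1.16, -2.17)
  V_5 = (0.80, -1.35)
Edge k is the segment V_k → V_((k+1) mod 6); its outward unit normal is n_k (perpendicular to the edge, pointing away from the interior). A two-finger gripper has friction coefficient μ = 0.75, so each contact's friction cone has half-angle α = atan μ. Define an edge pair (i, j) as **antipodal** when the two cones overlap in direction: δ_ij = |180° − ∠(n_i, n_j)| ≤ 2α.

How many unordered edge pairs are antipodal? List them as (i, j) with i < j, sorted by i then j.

α = atan 0.75 = 36.87°;  2α = 73.74°
n_0 = (+0.4410, +0.8975)
n_1 = (-0.3902, +0.9207)
n_2 = (-0.7071, +0.7071)
n_3 = (-0.9637, -0.2670)
n_4 = (+0.3860, -0.9225)
n_5 = (+0.8828, -0.4698)
  (0,1): δ = 130.86°  ·
  (0,2): δ = 108.83°  ·
  (0,3): δ = 48.34°  ✓
  (0,4): δ = 48.87°  ✓
  (0,5): δ = 88.15°  ·
  (1,2): δ = 157.97°  ·
  (1,3): δ = 97.48°  ·
  (1,4): δ = 0.26°  ✓
  (1,5): δ = 39.01°  ✓
  (2,3): δ = 119.51°  ·
  (2,4): δ = 22.30°  ✓
  (2,5): δ = 16.98°  ✓
  (3,4): δ = 82.79°  ·
  (3,5): δ = 43.51°  ✓
  (4,5): δ = 140.72°  ·
antipodal pairs: 7

count = 7; pairs: (0,3), (0,4), (1,4), (1,5), (2,4), (2,5), (3,5)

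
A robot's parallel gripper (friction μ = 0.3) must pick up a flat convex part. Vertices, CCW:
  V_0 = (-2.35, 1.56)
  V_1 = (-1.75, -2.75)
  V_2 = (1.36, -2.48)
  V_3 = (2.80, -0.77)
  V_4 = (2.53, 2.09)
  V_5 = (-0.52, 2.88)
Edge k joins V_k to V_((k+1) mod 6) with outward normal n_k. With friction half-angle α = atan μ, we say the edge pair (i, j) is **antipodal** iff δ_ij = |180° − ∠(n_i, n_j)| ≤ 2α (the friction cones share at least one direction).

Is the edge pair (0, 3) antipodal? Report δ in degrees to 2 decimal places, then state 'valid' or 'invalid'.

α = atan 0.3 = 16.70°;  2α = 33.40°
edge 0: e_0 = (+0.60, -4.31);  n_0 = (-0.9904, -0.1379)
edge 3: e_3 = (-0.27, +2.86);  n_3 = (+0.9956, +0.0940)
∠(n_0, n_3) = 177.47°
δ = |180° − 177.47°| = 2.53°
2.53° ≤ 2α = 33.40°  →  valid

δ = 2.53°, valid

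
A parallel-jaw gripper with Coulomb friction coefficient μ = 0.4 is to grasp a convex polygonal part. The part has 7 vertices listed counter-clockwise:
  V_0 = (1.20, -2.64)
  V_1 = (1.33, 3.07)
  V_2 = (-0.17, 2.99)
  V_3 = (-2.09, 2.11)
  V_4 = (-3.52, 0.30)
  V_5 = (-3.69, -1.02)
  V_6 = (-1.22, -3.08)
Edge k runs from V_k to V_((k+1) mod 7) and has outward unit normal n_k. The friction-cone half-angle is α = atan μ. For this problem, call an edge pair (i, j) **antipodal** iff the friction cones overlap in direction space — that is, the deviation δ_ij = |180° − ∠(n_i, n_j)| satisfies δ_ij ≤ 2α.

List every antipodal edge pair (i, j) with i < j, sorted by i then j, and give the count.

count = 6; pairs: (0,3), (0,4), (1,5), (1,6), (2,6), (3,6)

α = atan 0.4 = 21.80°;  2α = 43.60°
n_0 = (+0.9997, -0.0228)
n_1 = (-0.0533, +0.9986)
n_2 = (-0.4167, +0.9091)
n_3 = (-0.7847, +0.6199)
n_4 = (-0.9918, +0.1277)
n_5 = (-0.6405, -0.7680)
n_6 = (+0.1789, -0.9839)
  (0,1): δ = 85.64°  ·
  (0,2): δ = 64.07°  ·
  (0,3): δ = 37.01°  ✓
  (0,4): δ = 6.03°  ✓
  (0,5): δ = 51.48°  ·
  (0,6): δ = 101.61°  ·
  (1,2): δ = 158.43°  ·
  (1,3): δ = 131.36°  ·
  (1,4): δ = 100.39°  ·
  (1,5): δ = 42.88°  ✓
  (1,6): δ = 7.25°  ✓
  (2,3): δ = 152.93°  ·
  (2,4): δ = 121.96°  ·
  (2,5): δ = 64.45°  ·
  (2,6): δ = 14.32°  ✓
  (3,4): δ = 149.03°  ·
  (3,5): δ = 91.52°  ·
  (3,6): δ = 41.38°  ✓
  (4,5): δ = 122.49°  ·
  (4,6): δ = 72.36°  ·
  (5,6): δ = 129.87°  ·
antipodal pairs: 6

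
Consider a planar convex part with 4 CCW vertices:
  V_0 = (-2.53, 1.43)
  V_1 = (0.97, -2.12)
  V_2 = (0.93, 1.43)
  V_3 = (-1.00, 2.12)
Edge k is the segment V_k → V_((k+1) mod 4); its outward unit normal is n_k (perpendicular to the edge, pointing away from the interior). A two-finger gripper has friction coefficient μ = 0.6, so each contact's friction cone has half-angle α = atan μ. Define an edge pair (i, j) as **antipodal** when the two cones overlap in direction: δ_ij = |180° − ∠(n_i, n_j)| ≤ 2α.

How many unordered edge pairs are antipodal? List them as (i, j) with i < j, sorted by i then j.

α = atan 0.6 = 30.96°;  2α = 61.93°
n_0 = (-0.7121, -0.7021)
n_1 = (+0.9999, +0.0113)
n_2 = (+0.3366, +0.9416)
n_3 = (-0.4111, +0.9116)
  (0,1): δ = 43.95°  ✓
  (0,2): δ = 25.73°  ✓
  (0,3): δ = 69.68°  ·
  (1,2): δ = 110.32°  ·
  (1,3): δ = 66.37°  ·
  (2,3): δ = 136.05°  ·
antipodal pairs: 2

count = 2; pairs: (0,1), (0,2)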